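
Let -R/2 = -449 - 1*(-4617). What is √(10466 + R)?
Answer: √2130 ≈ 46.152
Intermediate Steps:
R = -8336 (R = -2*(-449 - 1*(-4617)) = -2*(-449 + 4617) = -2*4168 = -8336)
√(10466 + R) = √(10466 - 8336) = √2130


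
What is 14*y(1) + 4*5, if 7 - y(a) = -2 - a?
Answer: 160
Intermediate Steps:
y(a) = 9 + a (y(a) = 7 - (-2 - a) = 7 + (2 + a) = 9 + a)
14*y(1) + 4*5 = 14*(9 + 1) + 4*5 = 14*10 + 20 = 140 + 20 = 160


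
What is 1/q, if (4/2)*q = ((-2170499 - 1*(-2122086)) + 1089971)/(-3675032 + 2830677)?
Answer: -844355/520779 ≈ -1.6213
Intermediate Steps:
q = -520779/844355 (q = (((-2170499 - 1*(-2122086)) + 1089971)/(-3675032 + 2830677))/2 = (((-2170499 + 2122086) + 1089971)/(-844355))/2 = ((-48413 + 1089971)*(-1/844355))/2 = (1041558*(-1/844355))/2 = (1/2)*(-1041558/844355) = -520779/844355 ≈ -0.61678)
1/q = 1/(-520779/844355) = -844355/520779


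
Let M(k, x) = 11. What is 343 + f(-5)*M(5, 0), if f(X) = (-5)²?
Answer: 618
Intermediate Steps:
f(X) = 25
343 + f(-5)*M(5, 0) = 343 + 25*11 = 343 + 275 = 618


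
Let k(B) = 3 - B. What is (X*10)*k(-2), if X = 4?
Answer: 200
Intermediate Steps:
(X*10)*k(-2) = (4*10)*(3 - 1*(-2)) = 40*(3 + 2) = 40*5 = 200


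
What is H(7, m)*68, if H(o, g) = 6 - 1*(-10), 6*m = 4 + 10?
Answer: 1088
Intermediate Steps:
m = 7/3 (m = (4 + 10)/6 = (1/6)*14 = 7/3 ≈ 2.3333)
H(o, g) = 16 (H(o, g) = 6 + 10 = 16)
H(7, m)*68 = 16*68 = 1088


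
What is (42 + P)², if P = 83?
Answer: 15625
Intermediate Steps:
(42 + P)² = (42 + 83)² = 125² = 15625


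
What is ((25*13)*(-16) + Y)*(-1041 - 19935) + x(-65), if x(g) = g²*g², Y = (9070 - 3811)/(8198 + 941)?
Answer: 61045515889/481 ≈ 1.2691e+8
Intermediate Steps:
Y = 5259/9139 ≈ 0.57545
x(g) = g⁴
((25*13)*(-16) + Y)*(-1041 - 19935) + x(-65) = ((25*13)*(-16) + 5259/9139)*(-1041 - 19935) + (-65)⁴ = (325*(-16) + 5259/9139)*(-20976) + 17850625 = (-5200 + 5259/9139)*(-20976) + 17850625 = -47517541/9139*(-20976) + 17850625 = 52459365264/481 + 17850625 = 61045515889/481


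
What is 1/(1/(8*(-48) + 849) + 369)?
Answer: 465/171586 ≈ 0.0027100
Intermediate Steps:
1/(1/(8*(-48) + 849) + 369) = 1/(1/(-384 + 849) + 369) = 1/(1/465 + 369) = 1/(171586/465) = 465/171586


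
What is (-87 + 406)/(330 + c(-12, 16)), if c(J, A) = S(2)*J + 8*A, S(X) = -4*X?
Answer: 319/554 ≈ 0.57581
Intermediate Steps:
c(J, A) = -8*J + 8*A (c(J, A) = (-4*2)*J + 8*A = -8*J + 8*A)
(-87 + 406)/(330 + c(-12, 16)) = (-87 + 406)/(330 + (-8*(-12) + 8*16)) = 319/(330 + (96 + 128)) = 319/(330 + 224) = 319/554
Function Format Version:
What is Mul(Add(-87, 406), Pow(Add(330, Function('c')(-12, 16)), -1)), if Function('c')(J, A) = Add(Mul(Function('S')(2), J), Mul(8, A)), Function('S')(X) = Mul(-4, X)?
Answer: Rational(319, 554) ≈ 0.57581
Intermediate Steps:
Function('c')(J, A) = Add(Mul(-8, J), Mul(8, A)) (Function('c')(J, A) = Add(Mul(Mul(-4, 2), J), Mul(8, A)) = Add(Mul(-8, J), Mul(8, A)))
Mul(Add(-87, 406), Pow(Add(330, Function('c')(-12, 16)), -1)) = Mul(Add(-87, 406), Pow(Add(330, Add(Mul(-8, -12), Mul(8, 16))), -1)) = Mul(319, Pow(Add(330, Add(96, 128)), -1)) = Mul(319, Pow(Add(330, 224), -1)) = Mul(319, Pow(554, -1)) = Mul(319, Rational(1, 554)) = Rational(319, 554)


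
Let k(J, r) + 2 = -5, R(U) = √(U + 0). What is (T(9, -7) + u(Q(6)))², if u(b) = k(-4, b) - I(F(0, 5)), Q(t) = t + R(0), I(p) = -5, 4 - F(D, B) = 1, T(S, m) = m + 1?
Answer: 64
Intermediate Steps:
T(S, m) = 1 + m
F(D, B) = 3 (F(D, B) = 4 - 1*1 = 4 - 1 = 3)
R(U) = √U
k(J, r) = -7 (k(J, r) = -2 - 5 = -7)
Q(t) = t (Q(t) = t + √0 = t + 0 = t)
u(b) = -2 (u(b) = -7 - 1*(-5) = -7 + 5 = -2)
(T(9, -7) + u(Q(6)))² = ((1 - 7) - 2)² = (-6 - 2)² = (-8)² = 64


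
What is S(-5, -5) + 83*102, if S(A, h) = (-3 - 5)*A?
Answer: 8506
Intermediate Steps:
S(A, h) = -8*A
S(-5, -5) + 83*102 = -8*(-5) + 83*102 = 40 + 8466 = 8506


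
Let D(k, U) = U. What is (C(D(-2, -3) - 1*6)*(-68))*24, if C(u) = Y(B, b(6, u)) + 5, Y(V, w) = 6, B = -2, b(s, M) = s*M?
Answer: -17952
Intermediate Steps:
b(s, M) = M*s
C(u) = 11 (C(u) = 6 + 5 = 11)
(C(D(-2, -3) - 1*6)*(-68))*24 = (11*(-68))*24 = -748*24 = -17952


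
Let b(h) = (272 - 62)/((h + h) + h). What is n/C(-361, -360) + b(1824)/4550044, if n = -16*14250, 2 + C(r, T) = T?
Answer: 473058974598335/751084863168 ≈ 629.83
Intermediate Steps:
C(r, T) = -2 + T
b(h) = 70/h (b(h) = 210/(2*h + h) = 210/((3*h)) = 210*(1/(3*h)) = 70/h)
n = -228000
n/C(-361, -360) + b(1824)/4550044 = -228000/(-2 - 360) + (70/1824)/4550044 = -228000/(-362) + (70*(1/1824))*(1/4550044) = -228000*(-1/362) + (35/912)*(1/4550044) = 114000/181 + 35/4149640128 = 473058974598335/751084863168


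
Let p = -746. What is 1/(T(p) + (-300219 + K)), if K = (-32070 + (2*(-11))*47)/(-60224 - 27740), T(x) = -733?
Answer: -21991/6618227156 ≈ -3.3228e-6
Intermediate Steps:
K = 8276/21991 (K = (-32070 - 22*47)/(-87964) = (-32070 - 1034)*(-1/87964) = -33104*(-1/87964) = 8276/21991 ≈ 0.37634)
1/(T(p) + (-300219 + K)) = 1/(-733 + (-300219 + 8276/21991)) = 1/(-733 - 6602107753/21991) = 1/(-6618227156/21991) = -21991/6618227156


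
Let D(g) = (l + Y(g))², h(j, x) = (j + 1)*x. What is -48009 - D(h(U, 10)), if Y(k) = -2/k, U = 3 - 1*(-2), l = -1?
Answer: -43209061/900 ≈ -48010.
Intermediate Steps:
U = 5 (U = 3 + 2 = 5)
h(j, x) = x*(1 + j) (h(j, x) = (1 + j)*x = x*(1 + j))
D(g) = (-1 - 2/g)²
-48009 - D(h(U, 10)) = -48009 - (2 + 10*(1 + 5))²/(10*(1 + 5))² = -48009 - (2 + 10*6)²/(10*6)² = -48009 - (2 + 60)²/60² = -48009 - 62²/3600 = -48009 - 3844/3600 = -48009 - 1*961/900 = -48009 - 961/900 = -43209061/900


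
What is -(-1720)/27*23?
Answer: 39560/27 ≈ 1465.2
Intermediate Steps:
-(-1720)/27*23 = -40*(-43/27)*23 = (1720/27)*23 = 39560/27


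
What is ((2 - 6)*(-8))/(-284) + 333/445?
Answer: 20083/31595 ≈ 0.63564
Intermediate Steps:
((2 - 6)*(-8))/(-284) + 333/445 = -4*(-8)*(-1/284) + 333*(1/445) = 32*(-1/284) + 333/445 = -8/71 + 333/445 = 20083/31595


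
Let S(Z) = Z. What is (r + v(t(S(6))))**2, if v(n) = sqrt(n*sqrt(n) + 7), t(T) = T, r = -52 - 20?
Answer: (72 - sqrt(7 + 6*sqrt(6)))**2 ≈ 4534.9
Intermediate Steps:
r = -72
v(n) = sqrt(7 + n**(3/2)) (v(n) = sqrt(n**(3/2) + 7) = sqrt(7 + n**(3/2)))
(r + v(t(S(6))))**2 = (-72 + sqrt(7 + 6**(3/2)))**2 = (-72 + sqrt(7 + 6*sqrt(6)))**2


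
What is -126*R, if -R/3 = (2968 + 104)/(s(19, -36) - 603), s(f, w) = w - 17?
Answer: -72576/41 ≈ -1770.1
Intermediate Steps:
s(f, w) = -17 + w
R = 576/41 (R = -3*(2968 + 104)/((-17 - 36) - 603) = -9216/(-53 - 603) = -9216/(-656) = -9216*(-1)/656 = -3*(-192/41) = 576/41 ≈ 14.049)
-126*R = -126*576/41 = -72576/41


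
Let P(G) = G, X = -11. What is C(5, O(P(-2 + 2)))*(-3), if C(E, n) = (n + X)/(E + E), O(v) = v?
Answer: 33/10 ≈ 3.3000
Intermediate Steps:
C(E, n) = (-11 + n)/(2*E) (C(E, n) = (n - 11)/(E + E) = (-11 + n)/((2*E)) = (-11 + n)*(1/(2*E)) = (-11 + n)/(2*E))
C(5, O(P(-2 + 2)))*(-3) = ((½)*(-11 + (-2 + 2))/5)*(-3) = ((½)*(⅕)*(-11 + 0))*(-3) = ((½)*(⅕)*(-11))*(-3) = -11/10*(-3) = 33/10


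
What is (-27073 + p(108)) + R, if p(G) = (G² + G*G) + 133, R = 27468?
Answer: 23856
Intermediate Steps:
p(G) = 133 + 2*G² (p(G) = (G² + G²) + 133 = 2*G² + 133 = 133 + 2*G²)
(-27073 + p(108)) + R = (-27073 + (133 + 2*108²)) + 27468 = (-27073 + (133 + 2*11664)) + 27468 = (-27073 + (133 + 23328)) + 27468 = (-27073 + 23461) + 27468 = -3612 + 27468 = 23856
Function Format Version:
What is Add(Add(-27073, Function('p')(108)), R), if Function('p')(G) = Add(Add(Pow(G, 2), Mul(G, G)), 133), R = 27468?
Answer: 23856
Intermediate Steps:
Function('p')(G) = Add(133, Mul(2, Pow(G, 2))) (Function('p')(G) = Add(Add(Pow(G, 2), Pow(G, 2)), 133) = Add(Mul(2, Pow(G, 2)), 133) = Add(133, Mul(2, Pow(G, 2))))
Add(Add(-27073, Function('p')(108)), R) = Add(Add(-27073, Add(133, Mul(2, Pow(108, 2)))), 27468) = Add(Add(-27073, Add(133, Mul(2, 11664))), 27468) = Add(Add(-27073, Add(133, 23328)), 27468) = Add(Add(-27073, 23461), 27468) = Add(-3612, 27468) = 23856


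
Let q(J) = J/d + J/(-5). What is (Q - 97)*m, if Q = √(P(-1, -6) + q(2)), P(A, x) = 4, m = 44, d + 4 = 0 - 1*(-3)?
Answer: -4268 + 88*√10/5 ≈ -4212.3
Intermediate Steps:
d = -1 (d = -4 + (0 - 1*(-3)) = -4 + (0 + 3) = -4 + 3 = -1)
q(J) = -6*J/5 (q(J) = J/(-1) + J/(-5) = J*(-1) + J*(-⅕) = -J - J/5 = -6*J/5)
Q = 2*√10/5 (Q = √(4 - 6/5*2) = √(4 - 12/5) = √(8/5) = 2*√10/5 ≈ 1.2649)
(Q - 97)*m = (2*√10/5 - 97)*44 = (-97 + 2*√10/5)*44 = -4268 + 88*√10/5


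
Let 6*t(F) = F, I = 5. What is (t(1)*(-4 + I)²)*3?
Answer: ½ ≈ 0.50000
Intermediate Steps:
t(F) = F/6
(t(1)*(-4 + I)²)*3 = (((⅙)*1)*(-4 + 5)²)*3 = ((⅙)*1²)*3 = ((⅙)*1)*3 = (⅙)*3 = ½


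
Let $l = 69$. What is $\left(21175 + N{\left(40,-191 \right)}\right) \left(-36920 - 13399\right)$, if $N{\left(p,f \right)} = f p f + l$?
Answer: $-74496474396$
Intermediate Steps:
$N{\left(p,f \right)} = 69 + p f^{2}$ ($N{\left(p,f \right)} = f p f + 69 = p f^{2} + 69 = 69 + p f^{2}$)
$\left(21175 + N{\left(40,-191 \right)}\right) \left(-36920 - 13399\right) = \left(21175 + \left(69 + 40 \left(-191\right)^{2}\right)\right) \left(-36920 - 13399\right) = \left(21175 + \left(69 + 40 \cdot 36481\right)\right) \left(-50319\right) = \left(21175 + \left(69 + 1459240\right)\right) \left(-50319\right) = \left(21175 + 1459309\right) \left(-50319\right) = 1480484 \left(-50319\right) = -74496474396$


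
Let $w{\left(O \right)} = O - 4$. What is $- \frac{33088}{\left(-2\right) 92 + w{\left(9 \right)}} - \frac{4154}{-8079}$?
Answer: $\frac{268061518}{1446141} \approx 185.36$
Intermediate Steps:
$w{\left(O \right)} = -4 + O$ ($w{\left(O \right)} = O - 4 = -4 + O$)
$- \frac{33088}{\left(-2\right) 92 + w{\left(9 \right)}} - \frac{4154}{-8079} = - \frac{33088}{\left(-2\right) 92 + \left(-4 + 9\right)} - \frac{4154}{-8079} = - \frac{33088}{-184 + 5} - - \frac{4154}{8079} = - \frac{33088}{-179} + \frac{4154}{8079} = \left(-33088\right) \left(- \frac{1}{179}\right) + \frac{4154}{8079} = \frac{33088}{179} + \frac{4154}{8079} = \frac{268061518}{1446141}$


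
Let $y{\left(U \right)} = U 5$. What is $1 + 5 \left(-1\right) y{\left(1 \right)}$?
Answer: $-24$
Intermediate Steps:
$y{\left(U \right)} = 5 U$
$1 + 5 \left(-1\right) y{\left(1 \right)} = 1 + 5 \left(-1\right) 5 \cdot 1 = 1 - 25 = -24$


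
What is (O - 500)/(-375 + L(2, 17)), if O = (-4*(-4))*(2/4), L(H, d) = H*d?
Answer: 492/341 ≈ 1.4428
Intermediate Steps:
O = 8 (O = 16*(2*(¼)) = 16*(½) = 8)
(O - 500)/(-375 + L(2, 17)) = (8 - 500)/(-375 + 2*17) = -492/(-375 + 34) = -492/(-341) = -492*(-1/341) = 492/341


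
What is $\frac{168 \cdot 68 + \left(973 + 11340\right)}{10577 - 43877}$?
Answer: $- \frac{23737}{33300} \approx -0.71282$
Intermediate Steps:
$\frac{168 \cdot 68 + \left(973 + 11340\right)}{10577 - 43877} = \frac{11424 + 12313}{-33300} = 23737 \left(- \frac{1}{33300}\right) = - \frac{23737}{33300}$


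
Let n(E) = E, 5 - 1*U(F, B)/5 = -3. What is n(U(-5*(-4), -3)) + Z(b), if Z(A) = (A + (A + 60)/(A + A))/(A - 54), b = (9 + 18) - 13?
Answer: 22167/560 ≈ 39.584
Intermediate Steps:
U(F, B) = 40 (U(F, B) = 25 - 5*(-3) = 25 + 15 = 40)
b = 14 (b = 27 - 13 = 14)
Z(A) = (A + (60 + A)/(2*A))/(-54 + A) (Z(A) = (A + (60 + A)/((2*A)))/(-54 + A) = (A + (60 + A)*(1/(2*A)))/(-54 + A) = (A + (60 + A)/(2*A))/(-54 + A))
n(U(-5*(-4), -3)) + Z(b) = 40 + (30 + 14² + (½)*14)/(14*(-54 + 14)) = 40 + (1/14)*(30 + 196 + 7)/(-40) = 40 + (1/14)*(-1/40)*233 = 40 - 233/560 = 22167/560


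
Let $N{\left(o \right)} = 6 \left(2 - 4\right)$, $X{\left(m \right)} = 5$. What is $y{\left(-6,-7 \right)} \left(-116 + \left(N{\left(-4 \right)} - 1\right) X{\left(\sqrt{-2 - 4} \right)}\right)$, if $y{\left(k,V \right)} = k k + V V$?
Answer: $-15385$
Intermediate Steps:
$y{\left(k,V \right)} = V^{2} + k^{2}$ ($y{\left(k,V \right)} = k^{2} + V^{2} = V^{2} + k^{2}$)
$N{\left(o \right)} = -12$ ($N{\left(o \right)} = 6 \left(-2\right) = -12$)
$y{\left(-6,-7 \right)} \left(-116 + \left(N{\left(-4 \right)} - 1\right) X{\left(\sqrt{-2 - 4} \right)}\right) = \left(\left(-7\right)^{2} + \left(-6\right)^{2}\right) \left(-116 + \left(-12 - 1\right) 5\right) = \left(49 + 36\right) \left(-116 - 65\right) = 85 \left(-116 - 65\right) = 85 \left(-181\right) = -15385$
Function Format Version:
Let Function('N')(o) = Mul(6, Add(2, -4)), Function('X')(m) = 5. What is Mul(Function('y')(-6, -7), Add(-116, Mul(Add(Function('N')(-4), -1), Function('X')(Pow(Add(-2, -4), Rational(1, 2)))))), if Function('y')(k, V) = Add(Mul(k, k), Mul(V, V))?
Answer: -15385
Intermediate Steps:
Function('y')(k, V) = Add(Pow(V, 2), Pow(k, 2)) (Function('y')(k, V) = Add(Pow(k, 2), Pow(V, 2)) = Add(Pow(V, 2), Pow(k, 2)))
Function('N')(o) = -12 (Function('N')(o) = Mul(6, -2) = -12)
Mul(Function('y')(-6, -7), Add(-116, Mul(Add(Function('N')(-4), -1), Function('X')(Pow(Add(-2, -4), Rational(1, 2)))))) = Mul(Add(Pow(-7, 2), Pow(-6, 2)), Add(-116, Mul(Add(-12, -1), 5))) = Mul(Add(49, 36), Add(-116, Mul(-13, 5))) = Mul(85, Add(-116, -65)) = Mul(85, -181) = -15385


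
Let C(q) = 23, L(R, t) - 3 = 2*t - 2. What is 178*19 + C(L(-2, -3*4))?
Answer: 3405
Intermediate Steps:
L(R, t) = 1 + 2*t (L(R, t) = 3 + (2*t - 2) = 3 + (-2 + 2*t) = 1 + 2*t)
178*19 + C(L(-2, -3*4)) = 178*19 + 23 = 3382 + 23 = 3405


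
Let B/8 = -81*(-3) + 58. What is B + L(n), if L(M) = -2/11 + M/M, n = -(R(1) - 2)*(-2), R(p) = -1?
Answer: 26497/11 ≈ 2408.8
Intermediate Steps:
B = 2408 (B = 8*(-81*(-3) + 58) = 8*(243 + 58) = 8*301 = 2408)
n = -6 (n = -(-1 - 2)*(-2) = -(-3)*(-2) = -1*6 = -6)
L(M) = 9/11 (L(M) = -2*1/11 + 1 = -2/11 + 1 = 9/11)
B + L(n) = 2408 + 9/11 = 26497/11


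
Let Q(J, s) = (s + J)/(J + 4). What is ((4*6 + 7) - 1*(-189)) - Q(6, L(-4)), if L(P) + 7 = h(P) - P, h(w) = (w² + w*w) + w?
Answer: 2169/10 ≈ 216.90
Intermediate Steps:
h(w) = w + 2*w² (h(w) = (w² + w²) + w = 2*w² + w = w + 2*w²)
L(P) = -7 - P + P*(1 + 2*P) (L(P) = -7 + (P*(1 + 2*P) - P) = -7 + (-P + P*(1 + 2*P)) = -7 - P + P*(1 + 2*P))
Q(J, s) = (J + s)/(4 + J)
((4*6 + 7) - 1*(-189)) - Q(6, L(-4)) = ((4*6 + 7) - 1*(-189)) - (6 + (-7 + 2*(-4)²))/(4 + 6) = ((24 + 7) + 189) - (6 + (-7 + 2*16))/10 = (31 + 189) - (6 + (-7 + 32))/10 = 220 - (6 + 25)/10 = 220 - 31/10 = 2169/10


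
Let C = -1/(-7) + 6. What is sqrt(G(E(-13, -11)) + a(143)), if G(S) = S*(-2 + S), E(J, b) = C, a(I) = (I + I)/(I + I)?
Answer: 36/7 ≈ 5.1429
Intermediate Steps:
a(I) = 1 (a(I) = (2*I)/((2*I)) = (2*I)*(1/(2*I)) = 1)
C = 43/7 (C = -1*(-1/7) + 6 = 1/7 + 6 = 43/7 ≈ 6.1429)
E(J, b) = 43/7
sqrt(G(E(-13, -11)) + a(143)) = sqrt(43*(-2 + 43/7)/7 + 1) = sqrt((43/7)*(29/7) + 1) = sqrt(1247/49 + 1) = sqrt(1296/49) = 36/7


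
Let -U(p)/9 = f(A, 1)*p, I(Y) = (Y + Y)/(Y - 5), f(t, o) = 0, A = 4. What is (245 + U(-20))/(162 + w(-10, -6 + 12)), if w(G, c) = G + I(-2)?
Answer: 1715/1068 ≈ 1.6058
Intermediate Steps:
I(Y) = 2*Y/(-5 + Y) (I(Y) = (2*Y)/(-5 + Y) = 2*Y/(-5 + Y))
U(p) = 0 (U(p) = -0*p = -9*0 = 0)
w(G, c) = 4/7 + G (w(G, c) = G + 2*(-2)/(-5 - 2) = G + 2*(-2)/(-7) = G + 2*(-2)*(-⅐) = G + 4/7 = 4/7 + G)
(245 + U(-20))/(162 + w(-10, -6 + 12)) = (245 + 0)/(162 + (4/7 - 10)) = 245/(162 - 66/7) = 245/(1068/7) = 245*(7/1068) = 1715/1068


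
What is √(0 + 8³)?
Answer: 16*√2 ≈ 22.627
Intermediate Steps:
√(0 + 8³) = √(0 + 512) = √512 = 16*√2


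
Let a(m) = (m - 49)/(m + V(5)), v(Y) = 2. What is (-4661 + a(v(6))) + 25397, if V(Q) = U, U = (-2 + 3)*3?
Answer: 103633/5 ≈ 20727.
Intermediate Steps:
U = 3 (U = 1*3 = 3)
V(Q) = 3
a(m) = (-49 + m)/(3 + m) (a(m) = (m - 49)/(m + 3) = (-49 + m)/(3 + m))
(-4661 + a(v(6))) + 25397 = (-4661 + (-49 + 2)/(3 + 2)) + 25397 = (-4661 - 47/5) + 25397 = -23352/5 + 25397 = 103633/5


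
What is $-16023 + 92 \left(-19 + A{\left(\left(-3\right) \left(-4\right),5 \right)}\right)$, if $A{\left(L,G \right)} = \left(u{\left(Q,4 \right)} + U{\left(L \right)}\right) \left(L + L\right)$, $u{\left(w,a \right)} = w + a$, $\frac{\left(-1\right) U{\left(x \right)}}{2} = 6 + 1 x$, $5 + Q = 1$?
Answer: $-97259$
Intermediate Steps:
$Q = -4$ ($Q = -5 + 1 = -4$)
$U{\left(x \right)} = -12 - 2 x$ ($U{\left(x \right)} = - 2 \left(6 + 1 x\right) = - 2 \left(6 + x\right) = -12 - 2 x$)
$u{\left(w,a \right)} = a + w$
$A{\left(L,G \right)} = 2 L \left(-12 - 2 L\right)$ ($A{\left(L,G \right)} = \left(\left(4 - 4\right) - \left(12 + 2 L\right)\right) \left(L + L\right) = \left(0 - \left(12 + 2 L\right)\right) 2 L = \left(-12 - 2 L\right) 2 L = 2 L \left(-12 - 2 L\right)$)
$-16023 + 92 \left(-19 + A{\left(\left(-3\right) \left(-4\right),5 \right)}\right) = -16023 + 92 \left(-19 - 4 \left(\left(-3\right) \left(-4\right)\right) \left(6 - -12\right)\right) = -16023 + 92 \left(-19 - 48 \left(6 + 12\right)\right) = -16023 + 92 \left(-19 - 48 \cdot 18\right) = -16023 + 92 \left(-19 - 864\right) = -16023 + 92 \left(-883\right) = -16023 - 81236 = -97259$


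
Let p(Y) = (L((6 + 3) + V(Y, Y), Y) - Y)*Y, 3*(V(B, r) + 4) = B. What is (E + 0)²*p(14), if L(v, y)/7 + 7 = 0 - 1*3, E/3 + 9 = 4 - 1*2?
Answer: -518616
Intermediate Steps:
V(B, r) = -4 + B/3
E = -21 (E = -27 + 3*(4 - 1*2) = -27 + 3*(4 - 2) = -27 + 3*2 = -27 + 6 = -21)
L(v, y) = -70 (L(v, y) = -49 + 7*(0 - 1*3) = -49 + 7*(0 - 3) = -49 + 7*(-3) = -49 - 21 = -70)
p(Y) = Y*(-70 - Y) (p(Y) = (-70 - Y)*Y = Y*(-70 - Y))
(E + 0)²*p(14) = (-21 + 0)²*(-1*14*(70 + 14)) = (-21)²*(-1*14*84) = 441*(-1176) = -518616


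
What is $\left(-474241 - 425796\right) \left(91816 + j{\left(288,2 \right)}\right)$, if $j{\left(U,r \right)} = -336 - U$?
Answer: $-82076174104$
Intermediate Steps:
$\left(-474241 - 425796\right) \left(91816 + j{\left(288,2 \right)}\right) = \left(-474241 - 425796\right) \left(91816 - 624\right) = - 900037 \left(91816 - 624\right) = \left(-900037\right) 91192 = -82076174104$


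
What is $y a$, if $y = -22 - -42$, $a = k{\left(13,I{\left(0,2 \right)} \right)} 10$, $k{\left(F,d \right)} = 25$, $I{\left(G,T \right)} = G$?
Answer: $5000$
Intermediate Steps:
$a = 250$ ($a = 25 \cdot 10 = 250$)
$y = 20$ ($y = -22 + 42 = 20$)
$y a = 20 \cdot 250 = 5000$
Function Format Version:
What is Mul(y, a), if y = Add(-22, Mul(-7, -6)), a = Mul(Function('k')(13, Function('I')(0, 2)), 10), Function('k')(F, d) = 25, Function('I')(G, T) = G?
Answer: 5000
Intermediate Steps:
a = 250 (a = Mul(25, 10) = 250)
y = 20 (y = Add(-22, 42) = 20)
Mul(y, a) = Mul(20, 250) = 5000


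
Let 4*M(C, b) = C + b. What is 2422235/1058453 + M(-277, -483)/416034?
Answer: 503765504960/220176217701 ≈ 2.2880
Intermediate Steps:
M(C, b) = C/4 + b/4 (M(C, b) = (C + b)/4 = C/4 + b/4)
2422235/1058453 + M(-277, -483)/416034 = 2422235/1058453 + ((¼)*(-277) + (¼)*(-483))/416034 = 2422235*(1/1058453) + (-277/4 - 483/4)*(1/416034) = 2422235/1058453 - 190*1/416034 = 2422235/1058453 - 95/208017 = 503765504960/220176217701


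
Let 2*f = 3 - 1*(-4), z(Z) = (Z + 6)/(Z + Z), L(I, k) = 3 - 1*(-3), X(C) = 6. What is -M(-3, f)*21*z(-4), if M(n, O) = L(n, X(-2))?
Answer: 63/2 ≈ 31.500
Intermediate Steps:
L(I, k) = 6 (L(I, k) = 3 + 3 = 6)
z(Z) = (6 + Z)/(2*Z) (z(Z) = (6 + Z)/((2*Z)) = (6 + Z)*(1/(2*Z)) = (6 + Z)/(2*Z))
f = 7/2 (f = (3 - 1*(-4))/2 = (3 + 4)/2 = (½)*7 = 7/2 ≈ 3.5000)
M(n, O) = 6
-M(-3, f)*21*z(-4) = -6*21*(½)*(6 - 4)/(-4) = -126*(½)*(-¼)*2 = -126*(-1)/4 = -1*(-63/2) = 63/2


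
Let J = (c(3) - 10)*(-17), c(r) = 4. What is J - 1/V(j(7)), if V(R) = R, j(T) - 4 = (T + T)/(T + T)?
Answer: 509/5 ≈ 101.80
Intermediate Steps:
j(T) = 5 (j(T) = 4 + (T + T)/(T + T) = 4 + (2*T)/((2*T)) = 4 + (2*T)*(1/(2*T)) = 4 + 1 = 5)
J = 102 (J = (4 - 10)*(-17) = -6*(-17) = 102)
J - 1/V(j(7)) = 102 - 1/5 = 509/5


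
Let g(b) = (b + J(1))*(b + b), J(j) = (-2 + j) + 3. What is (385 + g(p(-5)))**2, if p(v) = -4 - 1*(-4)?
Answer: 148225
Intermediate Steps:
J(j) = 1 + j
p(v) = 0 (p(v) = -4 + 4 = 0)
g(b) = 2*b*(2 + b) (g(b) = (b + (1 + 1))*(b + b) = (b + 2)*(2*b) = (2 + b)*(2*b) = 2*b*(2 + b))
(385 + g(p(-5)))**2 = (385 + 2*0*(2 + 0))**2 = (385 + 2*0*2)**2 = (385 + 0)**2 = 385**2 = 148225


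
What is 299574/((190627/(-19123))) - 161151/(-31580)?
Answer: -180883319019483/6020000660 ≈ -30047.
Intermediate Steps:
299574/((190627/(-19123))) - 161151/(-31580) = 299574/((190627*(-1/19123))) - 161151*(-1/31580) = 299574/(-190627/19123) + 161151/31580 = 299574*(-19123/190627) + 161151/31580 = -5728753602/190627 + 161151/31580 = -180883319019483/6020000660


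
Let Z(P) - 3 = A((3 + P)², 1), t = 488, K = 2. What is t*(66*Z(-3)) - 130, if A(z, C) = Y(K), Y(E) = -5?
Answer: -64546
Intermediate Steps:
A(z, C) = -5
Z(P) = -2 (Z(P) = 3 - 5 = -2)
t*(66*Z(-3)) - 130 = 488*(66*(-2)) - 130 = 488*(-132) - 130 = -64416 - 130 = -64546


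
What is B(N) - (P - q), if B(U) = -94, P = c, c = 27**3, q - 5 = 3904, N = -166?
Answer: -15868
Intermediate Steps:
q = 3909 (q = 5 + 3904 = 3909)
c = 19683
P = 19683
B(N) - (P - q) = -94 - (19683 - 1*3909) = -94 - (19683 - 3909) = -94 - 1*15774 = -94 - 15774 = -15868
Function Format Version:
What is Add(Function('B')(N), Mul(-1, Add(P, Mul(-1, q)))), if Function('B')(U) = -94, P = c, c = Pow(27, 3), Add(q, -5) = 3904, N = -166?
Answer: -15868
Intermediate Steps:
q = 3909 (q = Add(5, 3904) = 3909)
c = 19683
P = 19683
Add(Function('B')(N), Mul(-1, Add(P, Mul(-1, q)))) = Add(-94, Mul(-1, Add(19683, Mul(-1, 3909)))) = Add(-94, Mul(-1, Add(19683, -3909))) = Add(-94, Mul(-1, 15774)) = Add(-94, -15774) = -15868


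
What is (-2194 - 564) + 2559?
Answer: -199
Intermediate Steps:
(-2194 - 564) + 2559 = -2758 + 2559 = -199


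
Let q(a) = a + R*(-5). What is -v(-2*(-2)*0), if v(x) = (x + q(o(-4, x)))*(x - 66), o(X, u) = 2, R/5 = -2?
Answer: 3432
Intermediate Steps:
R = -10 (R = 5*(-2) = -10)
q(a) = 50 + a (q(a) = a - 10*(-5) = a + 50 = 50 + a)
v(x) = (-66 + x)*(52 + x) (v(x) = (x + (50 + 2))*(x - 66) = (x + 52)*(-66 + x) = (52 + x)*(-66 + x) = (-66 + x)*(52 + x))
-v(-2*(-2)*0) = -(-3432 + (-2*(-2)*0)**2 - 14*(-2*(-2))*0) = -(-3432 + (4*0)**2 - 56*0) = -(-3432 + 0**2 - 14*0) = -(-3432 + 0 + 0) = -1*(-3432) = 3432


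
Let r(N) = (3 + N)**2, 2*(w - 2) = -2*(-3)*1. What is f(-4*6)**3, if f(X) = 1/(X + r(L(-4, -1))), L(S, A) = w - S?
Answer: 1/1728000 ≈ 5.7870e-7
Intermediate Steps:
w = 5 (w = 2 + (-2*(-3)*1)/2 = 2 + (6*1)/2 = 2 + (1/2)*6 = 2 + 3 = 5)
L(S, A) = 5 - S
f(X) = 1/(144 + X) (f(X) = 1/(X + (3 + (5 - 1*(-4)))**2) = 1/(X + (3 + (5 + 4))**2) = 1/(X + (3 + 9)**2) = 1/(X + 12**2) = 1/(X + 144) = 1/(144 + X))
f(-4*6)**3 = (1/(144 - 4*6))**3 = (1/(144 - 24))**3 = (1/120)**3 = 1/1728000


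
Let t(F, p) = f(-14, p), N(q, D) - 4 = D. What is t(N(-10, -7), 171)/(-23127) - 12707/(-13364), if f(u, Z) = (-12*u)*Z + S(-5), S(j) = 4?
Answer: -6930743/23774556 ≈ -0.29152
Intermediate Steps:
N(q, D) = 4 + D
f(u, Z) = 4 - 12*Z*u (f(u, Z) = (-12*u)*Z + 4 = -12*Z*u + 4 = 4 - 12*Z*u)
t(F, p) = 4 + 168*p (t(F, p) = 4 - 12*p*(-14) = 4 + 168*p)
t(N(-10, -7), 171)/(-23127) - 12707/(-13364) = (4 + 168*171)/(-23127) - 12707/(-13364) = (4 + 28728)*(-1/23127) - 12707*(-1/13364) = 28732*(-1/23127) + 12707/13364 = -28732/23127 + 12707/13364 = -6930743/23774556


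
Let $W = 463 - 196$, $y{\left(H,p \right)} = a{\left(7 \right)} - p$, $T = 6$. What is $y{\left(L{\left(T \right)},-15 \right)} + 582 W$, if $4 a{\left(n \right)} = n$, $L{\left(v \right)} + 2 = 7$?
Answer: $\frac{621643}{4} \approx 1.5541 \cdot 10^{5}$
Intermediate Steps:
$L{\left(v \right)} = 5$ ($L{\left(v \right)} = -2 + 7 = 5$)
$a{\left(n \right)} = \frac{n}{4}$
$y{\left(H,p \right)} = \frac{7}{4} - p$ ($y{\left(H,p \right)} = \frac{1}{4} \cdot 7 - p = \frac{7}{4} - p$)
$W = 267$
$y{\left(L{\left(T \right)},-15 \right)} + 582 W = \left(\frac{7}{4} - -15\right) + 582 \cdot 267 = \left(\frac{7}{4} + 15\right) + 155394 = \frac{67}{4} + 155394 = \frac{621643}{4}$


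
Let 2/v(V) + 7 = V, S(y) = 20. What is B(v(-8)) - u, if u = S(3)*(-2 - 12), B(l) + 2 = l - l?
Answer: 278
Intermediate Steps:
v(V) = 2/(-7 + V)
B(l) = -2 (B(l) = -2 + (l - l) = -2 + 0 = -2)
u = -280 (u = 20*(-2 - 12) = 20*(-14) = -280)
B(v(-8)) - u = -2 - 1*(-280) = -2 + 280 = 278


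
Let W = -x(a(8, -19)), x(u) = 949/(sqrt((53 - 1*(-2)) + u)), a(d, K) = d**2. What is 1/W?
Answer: -sqrt(119)/949 ≈ -0.011495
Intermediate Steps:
x(u) = 949/sqrt(55 + u) (x(u) = 949/(sqrt((53 + 2) + u)) = 949/(sqrt(55 + u)) = 949/sqrt(55 + u))
W = -949*sqrt(119)/119 (W = -949/sqrt(55 + 8**2) = -949/sqrt(55 + 64) = -949/sqrt(119) = -949*sqrt(119)/119 ≈ -86.995)
1/W = 1/(-949*sqrt(119)/119) = -sqrt(119)/949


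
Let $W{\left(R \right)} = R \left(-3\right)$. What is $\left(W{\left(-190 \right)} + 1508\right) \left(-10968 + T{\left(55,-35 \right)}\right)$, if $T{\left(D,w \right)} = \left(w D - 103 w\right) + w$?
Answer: $-19373194$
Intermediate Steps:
$T{\left(D,w \right)} = - 102 w + D w$ ($T{\left(D,w \right)} = \left(D w - 103 w\right) + w = \left(- 103 w + D w\right) + w = - 102 w + D w$)
$W{\left(R \right)} = - 3 R$
$\left(W{\left(-190 \right)} + 1508\right) \left(-10968 + T{\left(55,-35 \right)}\right) = \left(\left(-3\right) \left(-190\right) + 1508\right) \left(-10968 - 35 \left(-102 + 55\right)\right) = \left(570 + 1508\right) \left(-10968 - -1645\right) = 2078 \left(-10968 + 1645\right) = 2078 \left(-9323\right) = -19373194$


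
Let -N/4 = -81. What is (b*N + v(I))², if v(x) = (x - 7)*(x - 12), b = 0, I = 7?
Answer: 0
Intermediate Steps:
v(x) = (-12 + x)*(-7 + x) (v(x) = (-7 + x)*(-12 + x) = (-12 + x)*(-7 + x))
N = 324 (N = -4*(-81) = 324)
(b*N + v(I))² = (0*324 + (84 + 7² - 19*7))² = (0 + (84 + 49 - 133))² = (0 + 0)² = 0² = 0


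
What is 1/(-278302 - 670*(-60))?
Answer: -1/238102 ≈ -4.1999e-6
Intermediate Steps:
1/(-278302 - 670*(-60)) = 1/(-278302 + 40200) = 1/(-238102) = -1/238102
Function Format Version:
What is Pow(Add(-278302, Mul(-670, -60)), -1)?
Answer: Rational(-1, 238102) ≈ -4.1999e-6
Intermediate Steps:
Pow(Add(-278302, Mul(-670, -60)), -1) = Pow(Add(-278302, 40200), -1) = Pow(-238102, -1) = Rational(-1, 238102)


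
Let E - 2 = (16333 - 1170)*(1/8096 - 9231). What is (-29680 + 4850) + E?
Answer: -1133395303013/8096 ≈ -1.3999e+8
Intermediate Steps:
E = -1133194279333/8096 (E = 2 + (16333 - 1170)*(1/8096 - 9231) = 2 + 15163*(1/8096 - 9231) = 2 + 15163*(-74734175/8096) = 2 - 1133194295525/8096 = -1133194279333/8096 ≈ -1.3997e+8)
(-29680 + 4850) + E = (-29680 + 4850) - 1133194279333/8096 = -24830 - 1133194279333/8096 = -1133395303013/8096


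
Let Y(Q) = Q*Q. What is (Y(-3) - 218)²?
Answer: 43681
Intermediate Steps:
Y(Q) = Q²
(Y(-3) - 218)² = ((-3)² - 218)² = (9 - 218)² = (-209)² = 43681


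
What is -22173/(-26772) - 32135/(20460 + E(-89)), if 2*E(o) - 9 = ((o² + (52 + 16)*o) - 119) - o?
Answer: -32180899/47707704 ≈ -0.67454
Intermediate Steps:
E(o) = -55 + o²/2 + 67*o/2 (E(o) = 9/2 + (((o² + (52 + 16)*o) - 119) - o)/2 = 9/2 + (((o² + 68*o) - 119) - o)/2 = 9/2 + ((-119 + o² + 68*o) - o)/2 = 9/2 + (-119 + o² + 67*o)/2 = 9/2 + (-119/2 + o²/2 + 67*o/2) = -55 + o²/2 + 67*o/2)
-22173/(-26772) - 32135/(20460 + E(-89)) = -22173/(-26772) - 32135/(20460 + (-55 + (½)*(-89)² + (67/2)*(-89))) = -22173*(-1/26772) - 32135/(20460 + (-55 + (½)*7921 - 5963/2)) = 7391/8924 - 32135/(20460 + (-55 + 7921/2 - 5963/2)) = 7391/8924 - 32135/(20460 + 924) = 7391/8924 - 32135/21384 = -32180899/47707704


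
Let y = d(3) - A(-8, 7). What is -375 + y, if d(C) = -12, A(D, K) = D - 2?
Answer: -377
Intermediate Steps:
A(D, K) = -2 + D
y = -2 (y = -12 - (-2 - 8) = -12 - 1*(-10) = -12 + 10 = -2)
-375 + y = -375 - 2 = -377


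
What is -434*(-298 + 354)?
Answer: -24304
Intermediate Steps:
-434*(-298 + 354) = -434*56 = -24304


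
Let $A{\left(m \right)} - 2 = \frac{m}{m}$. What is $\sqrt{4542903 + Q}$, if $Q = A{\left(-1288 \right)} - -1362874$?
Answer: $2 \sqrt{1476445} \approx 2430.2$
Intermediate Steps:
$A{\left(m \right)} = 3$ ($A{\left(m \right)} = 2 + \frac{m}{m} = 2 + 1 = 3$)
$Q = 1362877$ ($Q = 3 - -1362874 = 3 + 1362874 = 1362877$)
$\sqrt{4542903 + Q} = \sqrt{4542903 + 1362877} = \sqrt{5905780} = 2 \sqrt{1476445}$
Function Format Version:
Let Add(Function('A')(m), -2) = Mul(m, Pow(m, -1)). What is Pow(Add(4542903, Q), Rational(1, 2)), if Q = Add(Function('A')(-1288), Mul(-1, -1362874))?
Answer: Mul(2, Pow(1476445, Rational(1, 2))) ≈ 2430.2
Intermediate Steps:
Function('A')(m) = 3 (Function('A')(m) = Add(2, Mul(m, Pow(m, -1))) = Add(2, 1) = 3)
Q = 1362877 (Q = Add(3, Mul(-1, -1362874)) = Add(3, 1362874) = 1362877)
Pow(Add(4542903, Q), Rational(1, 2)) = Pow(Add(4542903, 1362877), Rational(1, 2)) = Pow(5905780, Rational(1, 2)) = Mul(2, Pow(1476445, Rational(1, 2)))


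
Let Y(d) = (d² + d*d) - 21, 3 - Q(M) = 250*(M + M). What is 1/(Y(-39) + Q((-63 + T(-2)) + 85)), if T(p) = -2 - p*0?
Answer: -1/6976 ≈ -0.00014335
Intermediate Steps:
T(p) = -2 (T(p) = -2 - 1*0 = -2 + 0 = -2)
Q(M) = 3 - 500*M (Q(M) = 3 - 250*(M + M) = 3 - 250*2*M = 3 - 500*M)
Y(d) = -21 + 2*d² (Y(d) = (d² + d²) - 21 = 2*d² - 21 = -21 + 2*d²)
1/(Y(-39) + Q((-63 + T(-2)) + 85)) = 1/((-21 + 2*(-39)²) + (3 - 500*((-63 - 2) + 85))) = 1/((-21 + 2*1521) + (3 - 500*(-65 + 85))) = 1/((-21 + 3042) + (3 - 500*20)) = 1/(3021 + (3 - 10000)) = 1/(3021 - 9997) = 1/(-6976) = -1/6976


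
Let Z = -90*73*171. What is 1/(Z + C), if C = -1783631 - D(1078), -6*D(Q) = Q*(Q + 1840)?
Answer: -3/7148501 ≈ -4.1967e-7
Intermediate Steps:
D(Q) = -Q*(1840 + Q)/6 (D(Q) = -Q*(Q + 1840)/6 = -Q*(1840 + Q)/6)
C = -3778091/3 (C = -1783631 - (-1)*1078*(1840 + 1078)/6 = -1783631 - (-1)*1078*2918/6 = -1783631 - 1*(-1572802/3) = -1783631 + 1572802/3 = -3778091/3 ≈ -1.2594e+6)
Z = -1123470 (Z = -6570*171 = -1123470)
1/(Z + C) = 1/(-1123470 - 3778091/3) = 1/(-7148501/3) = -3/7148501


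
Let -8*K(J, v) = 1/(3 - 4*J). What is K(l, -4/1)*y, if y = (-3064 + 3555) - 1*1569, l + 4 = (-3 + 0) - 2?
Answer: 539/156 ≈ 3.4551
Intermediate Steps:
l = -9 (l = -4 + ((-3 + 0) - 2) = -4 + (-3 - 2) = -4 - 5 = -9)
y = -1078 (y = 491 - 1569 = -1078)
K(J, v) = -1/(8*(3 - 4*J))
K(l, -4/1)*y = (1/(8*(-3 + 4*(-9))))*(-1078) = (1/(8*(-3 - 36)))*(-1078) = ((1/8)/(-39))*(-1078) = ((1/8)*(-1/39))*(-1078) = -1/312*(-1078) = 539/156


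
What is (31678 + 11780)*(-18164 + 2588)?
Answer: -676901808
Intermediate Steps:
(31678 + 11780)*(-18164 + 2588) = 43458*(-15576) = -676901808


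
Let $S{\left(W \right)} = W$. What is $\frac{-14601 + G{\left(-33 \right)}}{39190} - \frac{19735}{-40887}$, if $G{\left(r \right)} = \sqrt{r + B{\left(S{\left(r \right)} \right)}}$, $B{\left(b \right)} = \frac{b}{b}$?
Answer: $\frac{176423563}{1602361530} + \frac{2 i \sqrt{2}}{19595} \approx 0.1101 + 0.00014434 i$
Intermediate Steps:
$B{\left(b \right)} = 1$
$G{\left(r \right)} = \sqrt{1 + r}$ ($G{\left(r \right)} = \sqrt{r + 1} = \sqrt{1 + r}$)
$\frac{-14601 + G{\left(-33 \right)}}{39190} - \frac{19735}{-40887} = \frac{-14601 + \sqrt{1 - 33}}{39190} - \frac{19735}{-40887} = \left(-14601 + \sqrt{-32}\right) \frac{1}{39190} - - \frac{19735}{40887} = \left(-14601 + 4 i \sqrt{2}\right) \frac{1}{39190} + \frac{19735}{40887} = \left(- \frac{14601}{39190} + \frac{2 i \sqrt{2}}{19595}\right) + \frac{19735}{40887} = \frac{176423563}{1602361530} + \frac{2 i \sqrt{2}}{19595}$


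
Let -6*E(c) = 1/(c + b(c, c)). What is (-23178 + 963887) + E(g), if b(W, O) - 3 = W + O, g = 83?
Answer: 1422352007/1512 ≈ 9.4071e+5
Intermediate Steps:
b(W, O) = 3 + O + W (b(W, O) = 3 + (W + O) = 3 + (O + W) = 3 + O + W)
E(c) = -1/(6*(3 + 3*c)) (E(c) = -1/(6*(c + (3 + c + c))) = -1/(6*(c + (3 + 2*c))) = -1/(6*(3 + 3*c)))
(-23178 + 963887) + E(g) = (-23178 + 963887) - 1/(18 + 18*83) = 940709 - 1/(18 + 1494) = 940709 - 1/1512 = 1422352007/1512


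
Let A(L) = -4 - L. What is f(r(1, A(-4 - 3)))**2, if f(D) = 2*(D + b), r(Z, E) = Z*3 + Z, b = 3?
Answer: 196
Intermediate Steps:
r(Z, E) = 4*Z (r(Z, E) = 3*Z + Z = 4*Z)
f(D) = 6 + 2*D (f(D) = 2*(D + 3) = 2*(3 + D) = 6 + 2*D)
f(r(1, A(-4 - 3)))**2 = (6 + 2*(4*1))**2 = (6 + 2*4)**2 = (6 + 8)**2 = 14**2 = 196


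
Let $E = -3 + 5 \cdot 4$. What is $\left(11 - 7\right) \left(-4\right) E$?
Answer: $-272$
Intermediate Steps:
$E = 17$ ($E = -3 + 20 = 17$)
$\left(11 - 7\right) \left(-4\right) E = \left(11 - 7\right) \left(-4\right) 17 = 4 \left(-4\right) 17 = \left(-16\right) 17 = -272$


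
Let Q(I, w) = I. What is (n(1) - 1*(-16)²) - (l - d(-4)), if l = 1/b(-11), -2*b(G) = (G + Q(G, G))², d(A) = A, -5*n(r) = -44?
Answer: -303947/1210 ≈ -251.20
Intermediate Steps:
n(r) = 44/5 (n(r) = -⅕*(-44) = 44/5)
b(G) = -2*G² (b(G) = -(G + G)²/2 = -4*G²/2 = -2*G²)
l = -1/242 (l = 1/(-2*(-11)²) = 1/(-2*121) = 1/(-242) = -1/242 ≈ -0.0041322)
(n(1) - 1*(-16)²) - (l - d(-4)) = (44/5 - 1*(-16)²) - (-1/242 - 1*(-4)) = (44/5 - 1*256) - (-1/242 + 4) = (44/5 - 256) - 1*967/242 = -1236/5 - 967/242 = -303947/1210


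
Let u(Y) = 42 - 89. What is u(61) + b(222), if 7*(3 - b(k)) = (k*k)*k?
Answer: -10941356/7 ≈ -1.5631e+6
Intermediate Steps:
b(k) = 3 - k³/7 (b(k) = 3 - k*k*k/7 = 3 - k²*k/7 = 3 - k³/7)
u(Y) = -47
u(61) + b(222) = -47 + (3 - ⅐*222³) = -47 + (3 - ⅐*10941048) = -47 + (3 - 10941048/7) = -47 - 10941027/7 = -10941356/7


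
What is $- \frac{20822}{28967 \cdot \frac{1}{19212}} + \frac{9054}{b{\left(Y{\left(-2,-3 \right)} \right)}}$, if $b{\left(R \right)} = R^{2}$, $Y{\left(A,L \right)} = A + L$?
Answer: $- \frac{9738539382}{724175} \approx -13448.0$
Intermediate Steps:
$- \frac{20822}{28967 \cdot \frac{1}{19212}} + \frac{9054}{b{\left(Y{\left(-2,-3 \right)} \right)}} = - \frac{20822}{28967 \cdot \frac{1}{19212}} + \frac{9054}{\left(-2 - 3\right)^{2}} = - \frac{20822}{28967 \cdot \frac{1}{19212}} + \frac{9054}{\left(-5\right)^{2}} = - \frac{20822}{\frac{28967}{19212}} + \frac{9054}{25} = \left(-20822\right) \frac{19212}{28967} + 9054 \cdot \frac{1}{25} = - \frac{400032264}{28967} + \frac{9054}{25} = - \frac{9738539382}{724175}$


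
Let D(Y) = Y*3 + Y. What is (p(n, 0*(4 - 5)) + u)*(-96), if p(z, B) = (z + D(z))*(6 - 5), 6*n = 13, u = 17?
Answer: -2672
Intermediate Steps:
n = 13/6 (n = (1/6)*13 = 13/6 ≈ 2.1667)
D(Y) = 4*Y (D(Y) = 3*Y + Y = 4*Y)
p(z, B) = 5*z (p(z, B) = (z + 4*z)*(6 - 5) = (5*z)*1 = 5*z)
(p(n, 0*(4 - 5)) + u)*(-96) = (5*(13/6) + 17)*(-96) = (65/6 + 17)*(-96) = (167/6)*(-96) = -2672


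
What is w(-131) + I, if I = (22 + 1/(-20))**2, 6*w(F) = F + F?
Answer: 525763/1200 ≈ 438.14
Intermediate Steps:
w(F) = F/3 (w(F) = (F + F)/6 = (2*F)/6 = F/3)
I = 192721/400 (I = (22 - 1/20)**2 = (439/20)**2 = 192721/400 ≈ 481.80)
w(-131) + I = (1/3)*(-131) + 192721/400 = -131/3 + 192721/400 = 525763/1200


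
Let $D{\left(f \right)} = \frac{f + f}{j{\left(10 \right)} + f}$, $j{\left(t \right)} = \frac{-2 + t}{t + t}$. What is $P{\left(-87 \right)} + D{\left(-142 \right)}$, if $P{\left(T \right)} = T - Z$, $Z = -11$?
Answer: $- \frac{13097}{177} \approx -73.994$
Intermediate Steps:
$j{\left(t \right)} = \frac{-2 + t}{2 t}$
$P{\left(T \right)} = 11 + T$ ($P{\left(T \right)} = T - -11 = T + 11 = 11 + T$)
$D{\left(f \right)} = \frac{2 f}{\frac{2}{5} + f}$ ($D{\left(f \right)} = \frac{f + f}{\frac{-2 + 10}{2 \cdot 10} + f} = \frac{2 f}{\frac{1}{2} \cdot \frac{1}{10} \cdot 8 + f} = \frac{2 f}{\frac{2}{5} + f}$)
$P{\left(-87 \right)} + D{\left(-142 \right)} = \left(11 - 87\right) + 10 \left(-142\right) \frac{1}{2 + 5 \left(-142\right)} = -76 + 10 \left(-142\right) \frac{1}{2 - 710} = -76 + 10 \left(-142\right) \frac{1}{-708} = -76 + 10 \left(-142\right) \left(- \frac{1}{708}\right) = -76 + \frac{355}{177} = - \frac{13097}{177}$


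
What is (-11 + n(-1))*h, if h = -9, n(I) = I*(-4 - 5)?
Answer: 18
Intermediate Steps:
n(I) = -9*I (n(I) = I*(-9) = -9*I)
(-11 + n(-1))*h = (-11 - 9*(-1))*(-9) = (-11 + 9)*(-9) = -2*(-9) = 18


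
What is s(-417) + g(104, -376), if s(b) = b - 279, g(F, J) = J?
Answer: -1072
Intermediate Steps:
s(b) = -279 + b
s(-417) + g(104, -376) = (-279 - 417) - 376 = -696 - 376 = -1072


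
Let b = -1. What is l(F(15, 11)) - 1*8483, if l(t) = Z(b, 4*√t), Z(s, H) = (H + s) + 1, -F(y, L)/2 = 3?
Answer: -8483 + 4*I*√6 ≈ -8483.0 + 9.798*I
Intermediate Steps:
F(y, L) = -6 (F(y, L) = -2*3 = -6)
Z(s, H) = 1 + H + s
l(t) = 4*√t (l(t) = 1 + 4*√t - 1 = 4*√t)
l(F(15, 11)) - 1*8483 = 4*√(-6) - 1*8483 = 4*(I*√6) - 8483 = 4*I*√6 - 8483 = -8483 + 4*I*√6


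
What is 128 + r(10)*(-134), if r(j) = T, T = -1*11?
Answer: 1602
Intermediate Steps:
T = -11
r(j) = -11
128 + r(10)*(-134) = 128 - 11*(-134) = 128 + 1474 = 1602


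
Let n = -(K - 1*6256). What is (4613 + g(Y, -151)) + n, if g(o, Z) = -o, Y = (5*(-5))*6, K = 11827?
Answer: -808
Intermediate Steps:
Y = -150 (Y = -25*6 = -150)
n = -5571 (n = -(11827 - 1*6256) = -(11827 - 6256) = -1*5571 = -5571)
(4613 + g(Y, -151)) + n = (4613 - 1*(-150)) - 5571 = (4613 + 150) - 5571 = 4763 - 5571 = -808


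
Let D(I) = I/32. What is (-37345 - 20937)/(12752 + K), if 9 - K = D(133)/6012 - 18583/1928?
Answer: -2702218353408/592104797915 ≈ -4.5638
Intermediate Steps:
D(I) = I/32 (D(I) = I*(1/32) = I/32)
K = 864132827/46364544 (K = 9 - (((1/32)*133)/6012 - 18583/1928) = 9 - ((133/32)*(1/6012) - 18583*1/1928) = 9 - (133/192384 - 18583/1928) = 9 - 1*(-446851931/46364544) = 9 + 446851931/46364544 = 864132827/46364544 ≈ 18.638)
(-37345 - 20937)/(12752 + K) = (-37345 - 20937)/(12752 + 864132827/46364544) = -58282/592104797915/46364544 = -58282*46364544/592104797915 = -2702218353408/592104797915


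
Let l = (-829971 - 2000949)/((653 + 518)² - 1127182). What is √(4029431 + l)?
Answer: √26667949167588559/81353 ≈ 2007.3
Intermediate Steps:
l = -943640/81353 (l = -2830920/(1171² - 1127182) = -2830920/(1371241 - 1127182) = -2830920/244059 = -2830920*1/244059 = -943640/81353 ≈ -11.599)
√(4029431 + l) = √(4029431 - 943640/81353) = √(327805356503/81353) = √26667949167588559/81353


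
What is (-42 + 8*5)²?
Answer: 4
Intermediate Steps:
(-42 + 8*5)² = (-42 + 40)² = (-2)² = 4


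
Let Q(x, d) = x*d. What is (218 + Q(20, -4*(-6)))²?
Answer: 487204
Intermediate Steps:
Q(x, d) = d*x
(218 + Q(20, -4*(-6)))² = (218 - 4*(-6)*20)² = (218 + 24*20)² = (218 + 480)² = 698² = 487204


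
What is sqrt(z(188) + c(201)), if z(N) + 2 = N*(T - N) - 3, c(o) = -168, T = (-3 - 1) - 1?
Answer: I*sqrt(36457) ≈ 190.94*I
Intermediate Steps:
T = -5 (T = -4 - 1 = -5)
z(N) = -5 + N*(-5 - N) (z(N) = -2 + (N*(-5 - N) - 3) = -2 + (-3 + N*(-5 - N)) = -5 + N*(-5 - N))
sqrt(z(188) + c(201)) = sqrt((-5 - 1*188**2 - 5*188) - 168) = sqrt((-5 - 1*35344 - 940) - 168) = sqrt((-5 - 35344 - 940) - 168) = sqrt(-36289 - 168) = sqrt(-36457) = I*sqrt(36457)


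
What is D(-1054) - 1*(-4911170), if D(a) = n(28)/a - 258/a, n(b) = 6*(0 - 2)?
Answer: 2588186725/527 ≈ 4.9112e+6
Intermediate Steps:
n(b) = -12 (n(b) = 6*(-2) = -12)
D(a) = -270/a (D(a) = -12/a - 258/a = -270/a)
D(-1054) - 1*(-4911170) = -270/(-1054) - 1*(-4911170) = -270*(-1/1054) + 4911170 = 135/527 + 4911170 = 2588186725/527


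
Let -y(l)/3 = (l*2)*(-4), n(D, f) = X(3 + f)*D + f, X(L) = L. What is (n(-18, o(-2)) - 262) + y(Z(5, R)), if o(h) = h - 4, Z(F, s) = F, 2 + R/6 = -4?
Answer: -94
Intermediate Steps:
R = -36 (R = -12 + 6*(-4) = -12 - 24 = -36)
o(h) = -4 + h
n(D, f) = f + D*(3 + f) (n(D, f) = (3 + f)*D + f = D*(3 + f) + f = f + D*(3 + f))
y(l) = 24*l (y(l) = -3*l*2*(-4) = -3*2*l*(-4) = -(-24)*l = 24*l)
(n(-18, o(-2)) - 262) + y(Z(5, R)) = (((-4 - 2) - 18*(3 + (-4 - 2))) - 262) + 24*5 = ((-6 - 18*(3 - 6)) - 262) + 120 = ((-6 - 18*(-3)) - 262) + 120 = ((-6 + 54) - 262) + 120 = (48 - 262) + 120 = -214 + 120 = -94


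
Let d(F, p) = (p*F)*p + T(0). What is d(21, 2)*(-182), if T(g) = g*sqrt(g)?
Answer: -15288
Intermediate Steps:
T(g) = g**(3/2)
d(F, p) = F*p**2 (d(F, p) = (p*F)*p + 0**(3/2) = (F*p)*p + 0 = F*p**2 + 0 = F*p**2)
d(21, 2)*(-182) = (21*2**2)*(-182) = (21*4)*(-182) = 84*(-182) = -15288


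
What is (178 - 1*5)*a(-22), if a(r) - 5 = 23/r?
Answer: 15051/22 ≈ 684.14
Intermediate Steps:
a(r) = 5 + 23/r
(178 - 1*5)*a(-22) = (178 - 1*5)*(5 + 23/(-22)) = (178 - 5)*(5 + 23*(-1/22)) = 173*(5 - 23/22) = 173*(87/22) = 15051/22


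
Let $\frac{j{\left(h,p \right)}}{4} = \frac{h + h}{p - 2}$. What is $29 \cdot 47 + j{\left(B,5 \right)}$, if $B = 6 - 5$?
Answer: $\frac{4097}{3} \approx 1365.7$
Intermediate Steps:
$B = 1$ ($B = 6 - 5 = 1$)
$j{\left(h,p \right)} = \frac{8 h}{-2 + p}$ ($j{\left(h,p \right)} = 4 \frac{h + h}{p - 2} = 4 \frac{2 h}{-2 + p} = \frac{8 h}{-2 + p}$)
$29 \cdot 47 + j{\left(B,5 \right)} = 29 \cdot 47 + 8 \cdot 1 \frac{1}{-2 + 5} = 1363 + 8 \cdot 1 \cdot \frac{1}{3} = 1363 + \frac{8}{3} = \frac{4097}{3}$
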